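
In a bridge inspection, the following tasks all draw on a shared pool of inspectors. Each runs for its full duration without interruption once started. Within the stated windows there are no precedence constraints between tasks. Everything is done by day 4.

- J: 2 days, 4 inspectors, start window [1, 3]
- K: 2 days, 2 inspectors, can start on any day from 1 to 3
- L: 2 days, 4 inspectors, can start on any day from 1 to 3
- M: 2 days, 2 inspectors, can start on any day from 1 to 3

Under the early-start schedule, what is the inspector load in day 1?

At early start, day 1 has: J, K, L, M.
Demand: 4 + 2 + 4 + 2 = 12.

12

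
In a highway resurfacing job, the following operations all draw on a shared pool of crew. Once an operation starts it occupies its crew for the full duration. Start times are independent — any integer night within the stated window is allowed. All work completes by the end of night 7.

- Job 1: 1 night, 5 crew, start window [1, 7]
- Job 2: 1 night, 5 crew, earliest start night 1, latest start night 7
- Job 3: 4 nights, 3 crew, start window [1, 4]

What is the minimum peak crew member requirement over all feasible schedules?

Early-start (Job 1@1, Job 2@1, Job 3@1) gives peak 13: n1:13  n2:3  n3:3  n4:3  n5:0  n6:0  n7:0.
Shift Job 2→2, Job 3→3.
Schedule Job 1@1, Job 2@2, Job 3@3: n1:5  n2:5  n3:3  n4:3  n5:3  n6:3  n7:0 — peak 5.

5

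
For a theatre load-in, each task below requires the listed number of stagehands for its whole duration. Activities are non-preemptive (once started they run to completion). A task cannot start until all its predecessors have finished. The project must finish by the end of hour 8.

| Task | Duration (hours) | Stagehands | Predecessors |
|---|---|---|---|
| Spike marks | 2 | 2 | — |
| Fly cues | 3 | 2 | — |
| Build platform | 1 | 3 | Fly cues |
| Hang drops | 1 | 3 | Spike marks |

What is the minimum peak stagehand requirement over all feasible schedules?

Early-start (Spike marks@1, Fly cues@1, Build platform@4, Hang drops@3) gives peak 5: h1:4  h2:4  h3:5  h4:3  h5:0  h6:0  h7:0  h8:0.
Shift Fly cues→3, Build platform→6, Hang drops→7.
Schedule Spike marks@1, Fly cues@3, Build platform@6, Hang drops@7: h1:2  h2:2  h3:2  h4:2  h5:2  h6:3  h7:3  h8:0 — peak 3.

3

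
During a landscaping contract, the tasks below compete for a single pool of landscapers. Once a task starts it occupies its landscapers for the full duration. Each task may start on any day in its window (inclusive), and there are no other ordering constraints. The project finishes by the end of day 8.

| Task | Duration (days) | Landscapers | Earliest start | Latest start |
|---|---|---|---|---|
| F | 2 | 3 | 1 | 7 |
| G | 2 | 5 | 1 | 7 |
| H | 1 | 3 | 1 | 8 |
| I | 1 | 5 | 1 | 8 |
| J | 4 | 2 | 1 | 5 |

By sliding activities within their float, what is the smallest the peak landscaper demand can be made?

5

Early-start (F@1, G@1, H@1, I@1, J@1) gives peak 18: d1:18  d2:10  d3:2  d4:2  d5:0  d6:0  d7:0  d8:0.
Shift G→5, H→3, I→7.
Schedule F@1, G@5, H@3, I@7, J@1: d1:5  d2:5  d3:5  d4:2  d5:5  d6:5  d7:5  d8:0 — peak 5.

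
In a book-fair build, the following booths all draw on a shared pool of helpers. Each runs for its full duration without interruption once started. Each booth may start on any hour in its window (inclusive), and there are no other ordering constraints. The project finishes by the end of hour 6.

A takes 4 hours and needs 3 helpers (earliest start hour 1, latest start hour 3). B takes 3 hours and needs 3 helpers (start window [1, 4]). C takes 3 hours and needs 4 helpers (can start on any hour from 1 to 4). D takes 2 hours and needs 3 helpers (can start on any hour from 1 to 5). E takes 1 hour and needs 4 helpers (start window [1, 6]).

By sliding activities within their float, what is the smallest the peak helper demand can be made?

9

Early-start (A@1, B@1, C@1, D@1, E@1) gives peak 17: h1:17  h2:13  h3:10  h4:3  h5:0  h6:0.
Shift C→4, E→5.
Schedule A@1, B@1, C@4, D@1, E@5: h1:9  h2:9  h3:6  h4:7  h5:8  h6:4 — peak 9.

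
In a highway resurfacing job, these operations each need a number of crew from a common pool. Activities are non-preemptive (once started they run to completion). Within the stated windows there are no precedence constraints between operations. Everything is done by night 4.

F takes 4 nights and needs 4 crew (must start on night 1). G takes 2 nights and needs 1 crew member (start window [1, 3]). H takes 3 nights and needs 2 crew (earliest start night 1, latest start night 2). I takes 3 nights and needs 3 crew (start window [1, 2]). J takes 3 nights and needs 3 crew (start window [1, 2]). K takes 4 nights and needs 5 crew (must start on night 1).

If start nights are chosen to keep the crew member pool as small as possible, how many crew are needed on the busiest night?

Schedule F@1, G@1, H@1, I@1, J@1, K@1: n1:18  n2:18  n3:17  n4:9 — peak 18.
No arrangement of the 24 feasible schedules does better.

18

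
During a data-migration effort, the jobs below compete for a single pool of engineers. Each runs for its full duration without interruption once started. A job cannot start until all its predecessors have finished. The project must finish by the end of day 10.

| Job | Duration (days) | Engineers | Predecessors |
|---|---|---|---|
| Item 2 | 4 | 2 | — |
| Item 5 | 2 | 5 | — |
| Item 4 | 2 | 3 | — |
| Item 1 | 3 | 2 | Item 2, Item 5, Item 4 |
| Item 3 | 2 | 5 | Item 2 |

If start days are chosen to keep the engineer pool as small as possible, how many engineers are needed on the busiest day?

Early-start (Item 2@1, Item 5@1, Item 4@1, Item 1@5, Item 3@5) gives peak 10: d1:10  d2:10  d3:2  d4:2  d5:7  d6:7  d7:2  d8:0  d9:0  d10:0.
Shift Item 4→3.
Schedule Item 2@1, Item 5@1, Item 4@3, Item 1@5, Item 3@5: d1:7  d2:7  d3:5  d4:5  d5:7  d6:7  d7:2  d8:0  d9:0  d10:0 — peak 7.

7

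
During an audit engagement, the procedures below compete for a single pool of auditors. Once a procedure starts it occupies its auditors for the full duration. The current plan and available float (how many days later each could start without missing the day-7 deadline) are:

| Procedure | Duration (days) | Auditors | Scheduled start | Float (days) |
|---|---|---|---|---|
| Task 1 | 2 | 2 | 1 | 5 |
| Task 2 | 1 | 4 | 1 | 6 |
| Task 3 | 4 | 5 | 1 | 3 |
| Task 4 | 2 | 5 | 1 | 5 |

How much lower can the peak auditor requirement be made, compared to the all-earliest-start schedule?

Early-start peak: d1:16  d2:12  d3:5  d4:5  d5:0  d6:0  d7:0 ⇒ 16.
Leveled (Task 1@1, Task 2@1, Task 3@2, Task 4@6): d1:6  d2:7  d3:5  d4:5  d5:5  d6:5  d7:5 ⇒ 7.
Reduction 16 − 7 = 9.

9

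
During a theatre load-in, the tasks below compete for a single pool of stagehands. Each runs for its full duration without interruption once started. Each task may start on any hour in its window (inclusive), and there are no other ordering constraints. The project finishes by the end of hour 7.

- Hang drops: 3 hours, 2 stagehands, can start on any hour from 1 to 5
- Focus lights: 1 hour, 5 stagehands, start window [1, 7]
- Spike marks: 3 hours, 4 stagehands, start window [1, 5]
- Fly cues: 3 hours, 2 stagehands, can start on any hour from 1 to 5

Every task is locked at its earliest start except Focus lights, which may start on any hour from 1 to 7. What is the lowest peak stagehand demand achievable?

8

Focus lights@1: h1:13  h2:8  h3:8  h4:0  h5:0  h6:0  h7:0 → peak 13
Focus lights@2: h1:8  h2:13  h3:8  h4:0  h5:0  h6:0  h7:0 → peak 13
Focus lights@3: h1:8  h2:8  h3:13  h4:0  h5:0  h6:0  h7:0 → peak 13
Focus lights@4: h1:8  h2:8  h3:8  h4:5  h5:0  h6:0  h7:0 → peak 8
Focus lights@5: h1:8  h2:8  h3:8  h4:0  h5:5  h6:0  h7:0 → peak 8
Focus lights@6: h1:8  h2:8  h3:8  h4:0  h5:0  h6:5  h7:0 → peak 8
Focus lights@7: h1:8  h2:8  h3:8  h4:0  h5:0  h6:0  h7:5 → peak 8
Best is Focus lights@4, peak 8.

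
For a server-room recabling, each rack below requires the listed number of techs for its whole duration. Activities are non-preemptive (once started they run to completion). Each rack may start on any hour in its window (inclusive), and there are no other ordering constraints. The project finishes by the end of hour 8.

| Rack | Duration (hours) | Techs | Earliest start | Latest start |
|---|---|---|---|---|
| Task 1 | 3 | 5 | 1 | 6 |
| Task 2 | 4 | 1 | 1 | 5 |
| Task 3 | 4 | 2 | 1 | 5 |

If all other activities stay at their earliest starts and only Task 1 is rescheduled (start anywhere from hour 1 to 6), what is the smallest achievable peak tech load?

5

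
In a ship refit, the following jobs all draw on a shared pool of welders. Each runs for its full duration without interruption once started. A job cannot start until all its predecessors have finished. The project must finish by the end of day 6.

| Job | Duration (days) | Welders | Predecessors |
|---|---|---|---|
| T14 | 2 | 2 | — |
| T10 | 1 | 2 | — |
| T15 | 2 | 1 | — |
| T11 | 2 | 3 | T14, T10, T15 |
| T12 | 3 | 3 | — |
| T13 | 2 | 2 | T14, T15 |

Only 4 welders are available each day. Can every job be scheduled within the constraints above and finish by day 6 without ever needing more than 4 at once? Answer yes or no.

Total welder-days = 27; over 6 days the average is 27/6 > 4, so some day must exceed 4.

no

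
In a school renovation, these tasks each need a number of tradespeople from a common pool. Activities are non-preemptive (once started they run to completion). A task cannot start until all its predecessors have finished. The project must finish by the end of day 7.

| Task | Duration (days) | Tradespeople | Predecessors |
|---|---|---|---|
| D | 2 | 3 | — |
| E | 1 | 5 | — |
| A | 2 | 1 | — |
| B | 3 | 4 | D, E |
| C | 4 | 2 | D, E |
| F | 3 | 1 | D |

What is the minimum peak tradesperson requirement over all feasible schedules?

Early-start (D@1, E@1, A@1, B@3, C@3, F@3) gives peak 9: d1:9  d2:4  d3:7  d4:7  d5:7  d6:2  d7:0.
Shift E→3, B→4, C→4.
Schedule D@1, E@3, A@1, B@4, C@4, F@3: d1:4  d2:4  d3:6  d4:7  d5:7  d6:6  d7:2 — peak 7.

7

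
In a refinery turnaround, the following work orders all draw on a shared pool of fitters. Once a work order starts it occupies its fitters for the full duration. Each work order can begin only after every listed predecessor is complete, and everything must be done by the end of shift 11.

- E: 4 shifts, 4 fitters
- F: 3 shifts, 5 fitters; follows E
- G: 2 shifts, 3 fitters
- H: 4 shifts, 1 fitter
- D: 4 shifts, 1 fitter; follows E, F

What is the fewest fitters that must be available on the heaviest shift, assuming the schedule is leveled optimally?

5

Early-start (E@1, F@5, G@1, H@1, D@8) gives peak 8: s1:8  s2:8  s3:5  s4:5  s5:5  s6:5  s7:5  s8:1  s9:1  s10:1  s11:1.
Shift G→8.
Schedule E@1, F@5, G@8, H@1, D@8: s1:5  s2:5  s3:5  s4:5  s5:5  s6:5  s7:5  s8:4  s9:4  s10:1  s11:1 — peak 5.
Total fitter-shifts = 45 over 11 shifts ⇒ peak ≥ ⌈45/11⌉ = 5, so 5 is optimal.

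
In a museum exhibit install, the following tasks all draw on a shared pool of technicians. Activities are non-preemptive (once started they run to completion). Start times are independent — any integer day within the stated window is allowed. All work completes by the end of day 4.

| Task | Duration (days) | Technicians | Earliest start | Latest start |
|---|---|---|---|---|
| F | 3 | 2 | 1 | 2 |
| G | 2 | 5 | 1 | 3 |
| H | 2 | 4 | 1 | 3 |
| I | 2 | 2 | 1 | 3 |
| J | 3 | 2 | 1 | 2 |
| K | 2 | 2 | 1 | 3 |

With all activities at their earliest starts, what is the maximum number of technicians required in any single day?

17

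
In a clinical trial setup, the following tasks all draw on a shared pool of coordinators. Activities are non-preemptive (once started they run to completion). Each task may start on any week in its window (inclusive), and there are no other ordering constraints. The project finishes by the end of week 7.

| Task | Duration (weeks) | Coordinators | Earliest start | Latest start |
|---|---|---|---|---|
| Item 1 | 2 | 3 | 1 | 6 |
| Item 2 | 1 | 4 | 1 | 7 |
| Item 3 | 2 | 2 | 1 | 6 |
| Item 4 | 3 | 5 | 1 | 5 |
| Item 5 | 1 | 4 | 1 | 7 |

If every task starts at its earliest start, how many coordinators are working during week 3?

5

At early start, week 3 has: Item 4.
Demand: 5 = 5.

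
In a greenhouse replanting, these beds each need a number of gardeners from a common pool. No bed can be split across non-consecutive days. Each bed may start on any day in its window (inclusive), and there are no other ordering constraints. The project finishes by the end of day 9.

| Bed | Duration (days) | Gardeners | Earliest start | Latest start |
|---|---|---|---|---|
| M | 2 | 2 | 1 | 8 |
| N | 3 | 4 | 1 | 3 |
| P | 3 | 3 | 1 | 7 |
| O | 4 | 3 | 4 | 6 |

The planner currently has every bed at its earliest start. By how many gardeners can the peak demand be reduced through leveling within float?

Early-start peak: d1:9  d2:9  d3:7  d4:3  d5:3  d6:3  d7:3  d8:0  d9:0 ⇒ 9.
Leveled (M@1, N@1, P@4, O@4): d1:6  d2:6  d3:4  d4:6  d5:6  d6:6  d7:3  d8:0  d9:0 ⇒ 6.
Reduction 9 − 6 = 3.

3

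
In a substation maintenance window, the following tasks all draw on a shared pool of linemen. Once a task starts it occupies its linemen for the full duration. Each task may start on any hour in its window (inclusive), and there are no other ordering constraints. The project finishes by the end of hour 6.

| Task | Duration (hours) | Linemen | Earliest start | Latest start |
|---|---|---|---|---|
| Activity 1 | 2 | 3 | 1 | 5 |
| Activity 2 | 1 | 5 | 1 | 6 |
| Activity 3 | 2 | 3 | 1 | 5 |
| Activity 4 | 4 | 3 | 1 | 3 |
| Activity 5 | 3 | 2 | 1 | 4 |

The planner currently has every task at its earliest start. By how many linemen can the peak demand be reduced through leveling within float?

8

Early-start peak: h1:16  h2:11  h3:5  h4:3  h5:0  h6:0 ⇒ 16.
Leveled (Activity 1@1, Activity 2@1, Activity 3@2, Activity 4@3, Activity 5@2): h1:8  h2:8  h3:8  h4:5  h5:3  h6:3 ⇒ 8.
Reduction 16 − 8 = 8.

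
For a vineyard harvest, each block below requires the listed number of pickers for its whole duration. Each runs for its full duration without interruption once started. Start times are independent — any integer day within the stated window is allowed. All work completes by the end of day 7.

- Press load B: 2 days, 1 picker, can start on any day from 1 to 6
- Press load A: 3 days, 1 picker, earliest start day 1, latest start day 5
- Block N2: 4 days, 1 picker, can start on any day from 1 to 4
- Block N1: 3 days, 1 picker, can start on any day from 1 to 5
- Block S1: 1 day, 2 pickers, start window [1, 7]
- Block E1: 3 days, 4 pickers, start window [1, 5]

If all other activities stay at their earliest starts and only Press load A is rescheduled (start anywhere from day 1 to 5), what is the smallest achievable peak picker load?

9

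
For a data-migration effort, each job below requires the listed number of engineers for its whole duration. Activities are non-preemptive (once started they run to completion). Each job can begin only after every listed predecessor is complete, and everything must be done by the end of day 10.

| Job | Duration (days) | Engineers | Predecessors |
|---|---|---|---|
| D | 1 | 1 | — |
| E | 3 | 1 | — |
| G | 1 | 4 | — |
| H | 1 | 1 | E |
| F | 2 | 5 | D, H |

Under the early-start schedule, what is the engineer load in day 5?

At early start, day 5 has: F.
Demand: 5 = 5.

5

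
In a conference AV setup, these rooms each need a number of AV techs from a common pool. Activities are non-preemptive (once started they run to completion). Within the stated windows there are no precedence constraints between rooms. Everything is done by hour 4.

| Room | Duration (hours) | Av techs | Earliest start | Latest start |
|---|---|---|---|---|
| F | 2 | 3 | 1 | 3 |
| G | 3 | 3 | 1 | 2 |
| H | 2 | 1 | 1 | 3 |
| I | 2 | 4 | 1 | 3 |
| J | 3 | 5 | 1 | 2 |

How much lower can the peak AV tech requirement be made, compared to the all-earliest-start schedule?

4

Early-start peak: h1:16  h2:16  h3:8  h4:0 ⇒ 16.
Leveled (F@1, G@1, H@1, I@3, J@1): h1:12  h2:12  h3:12  h4:4 ⇒ 12.
Reduction 16 − 12 = 4.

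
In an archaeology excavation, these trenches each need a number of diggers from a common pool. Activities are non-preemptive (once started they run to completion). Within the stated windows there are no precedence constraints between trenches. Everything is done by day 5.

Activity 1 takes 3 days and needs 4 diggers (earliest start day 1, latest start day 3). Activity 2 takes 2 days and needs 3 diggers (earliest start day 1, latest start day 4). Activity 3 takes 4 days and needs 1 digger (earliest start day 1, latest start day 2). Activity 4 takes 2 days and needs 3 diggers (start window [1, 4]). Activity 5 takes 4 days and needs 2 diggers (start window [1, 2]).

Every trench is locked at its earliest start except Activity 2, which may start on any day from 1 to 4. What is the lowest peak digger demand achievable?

Activity 2@1: d1:13  d2:13  d3:7  d4:3  d5:0 → peak 13
Activity 2@2: d1:10  d2:13  d3:10  d4:3  d5:0 → peak 13
Activity 2@3: d1:10  d2:10  d3:10  d4:6  d5:0 → peak 10
Activity 2@4: d1:10  d2:10  d3:7  d4:6  d5:3 → peak 10
Best is Activity 2@3, peak 10.

10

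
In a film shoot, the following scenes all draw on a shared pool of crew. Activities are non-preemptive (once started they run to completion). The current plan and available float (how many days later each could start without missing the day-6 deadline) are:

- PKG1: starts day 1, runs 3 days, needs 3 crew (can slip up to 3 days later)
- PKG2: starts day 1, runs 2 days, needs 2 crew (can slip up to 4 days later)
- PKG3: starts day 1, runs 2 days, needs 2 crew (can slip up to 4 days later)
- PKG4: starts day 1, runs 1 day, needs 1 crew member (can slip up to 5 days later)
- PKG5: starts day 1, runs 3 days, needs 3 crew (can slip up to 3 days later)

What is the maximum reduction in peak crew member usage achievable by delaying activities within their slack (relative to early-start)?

Early-start peak: d1:11  d2:10  d3:6  d4:0  d5:0  d6:0 ⇒ 11.
Leveled (PKG1@1, PKG2@1, PKG3@3, PKG4@5, PKG5@4): d1:5  d2:5  d3:5  d4:5  d5:4  d6:3 ⇒ 5.
Reduction 11 − 5 = 6.

6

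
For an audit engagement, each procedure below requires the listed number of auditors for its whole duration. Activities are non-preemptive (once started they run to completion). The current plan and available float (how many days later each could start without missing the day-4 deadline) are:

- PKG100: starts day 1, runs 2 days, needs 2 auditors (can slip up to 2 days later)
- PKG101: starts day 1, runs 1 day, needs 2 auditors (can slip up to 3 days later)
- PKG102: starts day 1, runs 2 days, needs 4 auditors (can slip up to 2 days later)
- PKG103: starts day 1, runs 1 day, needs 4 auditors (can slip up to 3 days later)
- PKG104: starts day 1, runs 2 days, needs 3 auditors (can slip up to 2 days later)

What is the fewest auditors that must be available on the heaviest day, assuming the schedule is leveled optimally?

7

Early-start (PKG100@1, PKG101@1, PKG102@1, PKG103@1, PKG104@1) gives peak 15: d1:15  d2:9  d3:0  d4:0.
Shift PKG102→2, PKG103→4, PKG104→3.
Schedule PKG100@1, PKG101@1, PKG102@2, PKG103@4, PKG104@3: d1:4  d2:6  d3:7  d4:7 — peak 7.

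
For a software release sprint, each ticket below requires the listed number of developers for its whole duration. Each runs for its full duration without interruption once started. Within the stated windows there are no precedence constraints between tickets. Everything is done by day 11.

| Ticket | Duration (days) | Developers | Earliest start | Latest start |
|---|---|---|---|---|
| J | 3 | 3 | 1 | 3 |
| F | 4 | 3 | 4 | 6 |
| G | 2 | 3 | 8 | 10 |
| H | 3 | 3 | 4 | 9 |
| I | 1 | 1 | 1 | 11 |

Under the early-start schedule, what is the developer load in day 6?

At early start, day 6 has: F, H.
Demand: 3 + 3 = 6.

6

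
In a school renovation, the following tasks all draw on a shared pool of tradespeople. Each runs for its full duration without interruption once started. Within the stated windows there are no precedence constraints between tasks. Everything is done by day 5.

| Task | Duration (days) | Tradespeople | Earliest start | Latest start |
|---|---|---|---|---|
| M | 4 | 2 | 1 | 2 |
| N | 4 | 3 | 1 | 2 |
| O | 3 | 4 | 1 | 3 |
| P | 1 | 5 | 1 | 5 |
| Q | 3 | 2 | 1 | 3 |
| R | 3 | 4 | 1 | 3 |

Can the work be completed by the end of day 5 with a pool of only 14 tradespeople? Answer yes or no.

The minimum achievable peak is 15; 14 < 15, so no feasible schedule stays within the cap.

no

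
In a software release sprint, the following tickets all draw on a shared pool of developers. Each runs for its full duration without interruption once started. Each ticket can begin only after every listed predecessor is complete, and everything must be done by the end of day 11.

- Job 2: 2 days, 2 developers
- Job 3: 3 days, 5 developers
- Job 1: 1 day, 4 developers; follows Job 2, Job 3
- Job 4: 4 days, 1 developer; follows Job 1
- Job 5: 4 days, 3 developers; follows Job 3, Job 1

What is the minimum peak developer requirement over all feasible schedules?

5

Early-start (Job 2@1, Job 3@1, Job 1@4, Job 4@5, Job 5@5) gives peak 7: d1:7  d2:7  d3:5  d4:4  d5:4  d6:4  d7:4  d8:4  d9:0  d10:0  d11:0.
Shift Job 3→3, Job 1→6, Job 4→7, Job 5→7.
Schedule Job 2@1, Job 3@3, Job 1@6, Job 4@7, Job 5@7: d1:2  d2:2  d3:5  d4:5  d5:5  d6:4  d7:4  d8:4  d9:4  d10:4  d11:0 — peak 5.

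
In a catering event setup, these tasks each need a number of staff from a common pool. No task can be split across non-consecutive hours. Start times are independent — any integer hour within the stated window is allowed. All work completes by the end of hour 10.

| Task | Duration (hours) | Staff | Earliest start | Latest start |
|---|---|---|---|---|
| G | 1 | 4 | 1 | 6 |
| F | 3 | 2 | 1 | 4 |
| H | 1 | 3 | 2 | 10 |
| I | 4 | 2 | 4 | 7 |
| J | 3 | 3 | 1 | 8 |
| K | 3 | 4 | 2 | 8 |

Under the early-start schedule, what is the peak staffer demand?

12

Early-start schedule: G@1, F@1, H@2, I@4, J@1, K@2.
Load per hour: hour 1: 9, hour 2: 12, hour 3: 9, hour 4: 6, hour 5: 2, hour 6: 2, hour 7: 2, hour 8: 0, hour 9: 0, hour 10: 0.
Peak is 12.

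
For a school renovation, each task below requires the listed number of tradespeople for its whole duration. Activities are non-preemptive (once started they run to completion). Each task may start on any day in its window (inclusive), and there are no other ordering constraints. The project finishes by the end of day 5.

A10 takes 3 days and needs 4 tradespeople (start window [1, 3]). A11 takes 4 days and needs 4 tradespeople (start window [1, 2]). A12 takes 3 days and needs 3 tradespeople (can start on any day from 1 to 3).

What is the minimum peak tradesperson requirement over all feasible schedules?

Schedule A10@1, A11@1, A12@1: d1:11  d2:11  d3:11  d4:4  d5:0 — peak 11.
No arrangement of the 18 feasible schedules does better.

11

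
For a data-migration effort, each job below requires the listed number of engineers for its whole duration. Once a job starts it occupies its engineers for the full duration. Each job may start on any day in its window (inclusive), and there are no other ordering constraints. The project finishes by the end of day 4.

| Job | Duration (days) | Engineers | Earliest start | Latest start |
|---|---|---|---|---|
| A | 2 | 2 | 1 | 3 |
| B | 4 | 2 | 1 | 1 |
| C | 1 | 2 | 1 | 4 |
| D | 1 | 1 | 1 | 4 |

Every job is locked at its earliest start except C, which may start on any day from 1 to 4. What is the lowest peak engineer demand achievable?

C@1: d1:7  d2:4  d3:2  d4:2 → peak 7
C@2: d1:5  d2:6  d3:2  d4:2 → peak 6
C@3: d1:5  d2:4  d3:4  d4:2 → peak 5
C@4: d1:5  d2:4  d3:2  d4:4 → peak 5
Best is C@3, peak 5.

5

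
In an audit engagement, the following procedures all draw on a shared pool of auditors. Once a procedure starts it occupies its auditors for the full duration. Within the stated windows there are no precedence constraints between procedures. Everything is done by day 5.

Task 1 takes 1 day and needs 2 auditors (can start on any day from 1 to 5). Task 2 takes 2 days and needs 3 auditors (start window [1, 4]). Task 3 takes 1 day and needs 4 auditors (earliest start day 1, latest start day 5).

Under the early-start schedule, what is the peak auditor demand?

Early-start schedule: Task 1@1, Task 2@1, Task 3@1.
Load per day: day 1: 9, day 2: 3, day 3: 0, day 4: 0, day 5: 0.
Peak is 9.

9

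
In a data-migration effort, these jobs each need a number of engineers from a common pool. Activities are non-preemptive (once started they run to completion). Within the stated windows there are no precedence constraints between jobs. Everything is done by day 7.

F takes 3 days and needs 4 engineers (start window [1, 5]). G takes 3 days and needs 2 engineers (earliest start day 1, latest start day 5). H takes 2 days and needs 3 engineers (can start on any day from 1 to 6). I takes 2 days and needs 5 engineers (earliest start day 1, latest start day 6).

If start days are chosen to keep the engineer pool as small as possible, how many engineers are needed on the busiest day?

6

Early-start (F@1, G@1, H@1, I@1) gives peak 14: d1:14  d2:14  d3:6  d4:0  d5:0  d6:0  d7:0.
Shift H→4, I→6.
Schedule F@1, G@1, H@4, I@6: d1:6  d2:6  d3:6  d4:3  d5:3  d6:5  d7:5 — peak 6.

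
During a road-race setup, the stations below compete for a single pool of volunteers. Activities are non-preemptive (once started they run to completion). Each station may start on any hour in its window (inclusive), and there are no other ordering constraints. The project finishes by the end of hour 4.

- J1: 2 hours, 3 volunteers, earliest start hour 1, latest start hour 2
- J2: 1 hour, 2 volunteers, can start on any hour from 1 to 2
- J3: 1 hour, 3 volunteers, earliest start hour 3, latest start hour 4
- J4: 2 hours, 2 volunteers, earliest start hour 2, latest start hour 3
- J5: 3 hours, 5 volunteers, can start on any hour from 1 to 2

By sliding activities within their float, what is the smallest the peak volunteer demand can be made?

Schedule J1@1, J2@1, J3@3, J4@2, J5@1: h1:10  h2:10  h3:10  h4:0 — peak 10.

10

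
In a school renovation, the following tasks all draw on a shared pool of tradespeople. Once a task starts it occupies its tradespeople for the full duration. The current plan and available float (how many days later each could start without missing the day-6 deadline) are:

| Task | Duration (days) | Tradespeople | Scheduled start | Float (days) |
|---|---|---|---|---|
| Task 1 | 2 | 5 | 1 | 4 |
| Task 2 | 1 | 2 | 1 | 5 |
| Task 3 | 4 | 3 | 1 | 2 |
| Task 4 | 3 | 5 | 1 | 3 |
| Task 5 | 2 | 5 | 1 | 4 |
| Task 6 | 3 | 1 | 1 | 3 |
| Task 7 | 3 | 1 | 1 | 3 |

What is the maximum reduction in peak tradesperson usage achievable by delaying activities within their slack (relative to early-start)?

Early-start peak: d1:22  d2:20  d3:10  d4:3  d5:0  d6:0 ⇒ 22.
Leveled (Task 1@1, Task 2@1, Task 3@1, Task 4@3, Task 5@5, Task 6@2, Task 7@2): d1:10  d2:10  d3:10  d4:10  d5:10  d6:5 ⇒ 10.
Reduction 22 − 10 = 12.

12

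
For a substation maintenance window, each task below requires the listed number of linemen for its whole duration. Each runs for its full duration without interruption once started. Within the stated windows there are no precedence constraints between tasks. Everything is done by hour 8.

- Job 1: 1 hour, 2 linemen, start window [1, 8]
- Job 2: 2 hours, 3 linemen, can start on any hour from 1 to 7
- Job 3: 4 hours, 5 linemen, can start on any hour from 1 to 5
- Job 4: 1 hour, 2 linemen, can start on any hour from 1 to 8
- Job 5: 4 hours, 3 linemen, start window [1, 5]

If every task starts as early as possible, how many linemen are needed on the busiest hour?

15

Early-start schedule: Job 1@1, Job 2@1, Job 3@1, Job 4@1, Job 5@1.
Load per hour: hour 1: 15, hour 2: 11, hour 3: 8, hour 4: 8, hour 5: 0, hour 6: 0, hour 7: 0, hour 8: 0.
Peak is 15.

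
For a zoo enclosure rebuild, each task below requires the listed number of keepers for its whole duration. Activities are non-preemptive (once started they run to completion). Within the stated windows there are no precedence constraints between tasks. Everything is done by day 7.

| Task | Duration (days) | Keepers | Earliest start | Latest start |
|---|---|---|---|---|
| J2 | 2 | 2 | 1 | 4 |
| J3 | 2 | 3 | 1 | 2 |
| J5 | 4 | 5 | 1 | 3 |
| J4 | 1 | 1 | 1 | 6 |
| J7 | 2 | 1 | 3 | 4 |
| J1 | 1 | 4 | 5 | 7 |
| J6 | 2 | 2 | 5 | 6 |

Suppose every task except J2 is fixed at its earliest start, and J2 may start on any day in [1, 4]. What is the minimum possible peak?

9

J2@1: d1:11  d2:10  d3:6  d4:6  d5:6  d6:2  d7:0 → peak 11
J2@2: d1:9  d2:10  d3:8  d4:6  d5:6  d6:2  d7:0 → peak 10
J2@3: d1:9  d2:8  d3:8  d4:8  d5:6  d6:2  d7:0 → peak 9
J2@4: d1:9  d2:8  d3:6  d4:8  d5:8  d6:2  d7:0 → peak 9
Best is J2@3, peak 9.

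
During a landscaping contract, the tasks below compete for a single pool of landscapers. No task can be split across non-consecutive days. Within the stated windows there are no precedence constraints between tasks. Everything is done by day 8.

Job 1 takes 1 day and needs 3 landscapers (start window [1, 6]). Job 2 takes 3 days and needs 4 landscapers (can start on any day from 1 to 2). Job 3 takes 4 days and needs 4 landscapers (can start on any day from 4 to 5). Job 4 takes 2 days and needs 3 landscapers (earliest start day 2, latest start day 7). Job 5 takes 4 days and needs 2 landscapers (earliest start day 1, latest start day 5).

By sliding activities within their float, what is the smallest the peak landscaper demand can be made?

7

Early-start (Job 1@1, Job 2@1, Job 3@4, Job 4@2, Job 5@1) gives peak 9: d1:9  d2:9  d3:9  d4:6  d5:4  d6:4  d7:4  d8:0.
Shift Job 5→4.
Schedule Job 1@1, Job 2@1, Job 3@4, Job 4@2, Job 5@4: d1:7  d2:7  d3:7  d4:6  d5:6  d6:6  d7:6  d8:0 — peak 7.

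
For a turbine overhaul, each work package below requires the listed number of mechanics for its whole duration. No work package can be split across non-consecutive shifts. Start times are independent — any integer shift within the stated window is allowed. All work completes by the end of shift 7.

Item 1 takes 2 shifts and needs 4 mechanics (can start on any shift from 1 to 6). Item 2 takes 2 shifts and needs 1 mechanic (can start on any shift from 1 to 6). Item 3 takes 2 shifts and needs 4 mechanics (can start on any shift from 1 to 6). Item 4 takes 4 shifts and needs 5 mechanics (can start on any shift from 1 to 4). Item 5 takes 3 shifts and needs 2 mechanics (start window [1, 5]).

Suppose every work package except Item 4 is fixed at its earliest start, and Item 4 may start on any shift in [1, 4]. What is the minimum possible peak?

11

Item 4@1: s1:16  s2:16  s3:7  s4:5  s5:0  s6:0  s7:0 → peak 16
Item 4@2: s1:11  s2:16  s3:7  s4:5  s5:5  s6:0  s7:0 → peak 16
Item 4@3: s1:11  s2:11  s3:7  s4:5  s5:5  s6:5  s7:0 → peak 11
Item 4@4: s1:11  s2:11  s3:2  s4:5  s5:5  s6:5  s7:5 → peak 11
Best is Item 4@3, peak 11.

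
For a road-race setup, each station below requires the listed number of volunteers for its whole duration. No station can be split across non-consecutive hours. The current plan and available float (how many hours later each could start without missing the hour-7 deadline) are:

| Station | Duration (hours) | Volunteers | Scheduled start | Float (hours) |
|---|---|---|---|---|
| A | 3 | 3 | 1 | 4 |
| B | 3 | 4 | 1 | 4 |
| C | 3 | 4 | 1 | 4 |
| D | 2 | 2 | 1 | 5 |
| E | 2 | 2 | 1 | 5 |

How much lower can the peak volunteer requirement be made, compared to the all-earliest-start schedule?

8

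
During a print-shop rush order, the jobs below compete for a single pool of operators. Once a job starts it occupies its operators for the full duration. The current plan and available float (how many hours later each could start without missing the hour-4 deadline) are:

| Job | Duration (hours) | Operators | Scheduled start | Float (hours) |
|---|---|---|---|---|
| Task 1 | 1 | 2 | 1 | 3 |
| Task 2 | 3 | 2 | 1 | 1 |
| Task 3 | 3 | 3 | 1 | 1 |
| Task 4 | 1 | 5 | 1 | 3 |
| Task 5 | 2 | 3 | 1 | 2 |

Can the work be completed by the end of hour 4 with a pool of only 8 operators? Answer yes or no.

Schedule Task 1@1, Task 2@1, Task 3@1, Task 4@4, Task 5@2: h1:7  h2:8  h3:8  h4:5 — peak 8 ≤ 8.

yes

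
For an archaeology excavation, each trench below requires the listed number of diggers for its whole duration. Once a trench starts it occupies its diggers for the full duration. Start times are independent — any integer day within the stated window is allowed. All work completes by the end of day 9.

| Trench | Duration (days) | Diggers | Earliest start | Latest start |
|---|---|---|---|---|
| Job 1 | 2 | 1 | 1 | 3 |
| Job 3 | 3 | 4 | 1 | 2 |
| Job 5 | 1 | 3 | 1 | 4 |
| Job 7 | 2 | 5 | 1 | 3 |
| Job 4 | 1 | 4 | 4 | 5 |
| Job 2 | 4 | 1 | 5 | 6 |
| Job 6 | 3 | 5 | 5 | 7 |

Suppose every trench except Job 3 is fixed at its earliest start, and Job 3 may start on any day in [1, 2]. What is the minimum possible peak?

10

Job 3@1: d1:13  d2:10  d3:4  d4:4  d5:6  d6:6  d7:6  d8:1  d9:0 → peak 13
Job 3@2: d1:9  d2:10  d3:4  d4:8  d5:6  d6:6  d7:6  d8:1  d9:0 → peak 10
Best is Job 3@2, peak 10.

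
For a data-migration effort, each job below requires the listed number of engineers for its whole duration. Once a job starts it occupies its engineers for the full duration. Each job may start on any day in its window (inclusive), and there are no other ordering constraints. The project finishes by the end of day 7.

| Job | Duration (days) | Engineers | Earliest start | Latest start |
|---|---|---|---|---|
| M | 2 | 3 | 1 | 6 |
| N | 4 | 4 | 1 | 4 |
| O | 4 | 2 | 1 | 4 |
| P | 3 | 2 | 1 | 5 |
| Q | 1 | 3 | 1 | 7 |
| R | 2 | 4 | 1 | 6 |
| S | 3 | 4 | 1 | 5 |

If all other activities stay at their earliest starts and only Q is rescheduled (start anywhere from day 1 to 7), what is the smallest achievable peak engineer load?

19

Q@1: d1:22  d2:19  d3:12  d4:6  d5:0  d6:0  d7:0 → peak 22
Q@2: d1:19  d2:22  d3:12  d4:6  d5:0  d6:0  d7:0 → peak 22
Q@3: d1:19  d2:19  d3:15  d4:6  d5:0  d6:0  d7:0 → peak 19
Q@4: d1:19  d2:19  d3:12  d4:9  d5:0  d6:0  d7:0 → peak 19
Q@5: d1:19  d2:19  d3:12  d4:6  d5:3  d6:0  d7:0 → peak 19
Q@6: d1:19  d2:19  d3:12  d4:6  d5:0  d6:3  d7:0 → peak 19
Q@7: d1:19  d2:19  d3:12  d4:6  d5:0  d6:0  d7:3 → peak 19
Best is Q@3, peak 19.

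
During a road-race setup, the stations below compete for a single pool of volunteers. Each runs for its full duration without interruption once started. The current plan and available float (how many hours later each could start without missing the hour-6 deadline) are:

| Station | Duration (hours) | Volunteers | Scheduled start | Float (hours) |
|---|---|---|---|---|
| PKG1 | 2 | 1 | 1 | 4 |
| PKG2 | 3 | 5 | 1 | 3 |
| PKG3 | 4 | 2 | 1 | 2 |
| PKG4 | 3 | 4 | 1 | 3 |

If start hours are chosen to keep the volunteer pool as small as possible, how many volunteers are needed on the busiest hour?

Early-start (PKG1@1, PKG2@1, PKG3@1, PKG4@1) gives peak 12: h1:12  h2:12  h3:11  h4:2  h5:0  h6:0.
Shift PKG3→3, PKG4→4.
Schedule PKG1@1, PKG2@1, PKG3@3, PKG4@4: h1:6  h2:6  h3:7  h4:6  h5:6  h6:6 — peak 7.
Total volunteer-hours = 37 over 6 hours ⇒ peak ≥ ⌈37/6⌉ = 7, so 7 is optimal.

7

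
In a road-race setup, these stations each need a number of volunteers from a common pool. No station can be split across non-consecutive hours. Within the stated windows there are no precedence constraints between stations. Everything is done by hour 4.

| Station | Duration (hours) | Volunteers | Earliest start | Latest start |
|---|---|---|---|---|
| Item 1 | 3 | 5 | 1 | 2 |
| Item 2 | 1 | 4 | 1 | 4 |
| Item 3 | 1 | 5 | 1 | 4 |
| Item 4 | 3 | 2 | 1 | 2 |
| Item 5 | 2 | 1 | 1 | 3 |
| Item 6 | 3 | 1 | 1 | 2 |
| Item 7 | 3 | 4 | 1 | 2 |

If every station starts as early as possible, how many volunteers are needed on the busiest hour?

Early-start schedule: Item 1@1, Item 2@1, Item 3@1, Item 4@1, Item 5@1, Item 6@1, Item 7@1.
Load per hour: hour 1: 22, hour 2: 13, hour 3: 12, hour 4: 0.
Peak is 22.

22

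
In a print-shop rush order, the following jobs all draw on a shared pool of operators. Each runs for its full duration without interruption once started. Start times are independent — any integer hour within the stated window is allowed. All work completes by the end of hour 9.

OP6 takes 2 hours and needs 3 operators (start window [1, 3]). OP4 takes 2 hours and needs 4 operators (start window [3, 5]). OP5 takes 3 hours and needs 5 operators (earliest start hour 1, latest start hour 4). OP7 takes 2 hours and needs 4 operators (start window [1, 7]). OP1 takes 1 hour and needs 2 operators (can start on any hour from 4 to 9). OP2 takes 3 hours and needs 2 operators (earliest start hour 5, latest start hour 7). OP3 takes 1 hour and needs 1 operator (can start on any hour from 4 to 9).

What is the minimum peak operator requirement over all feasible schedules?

8

Early-start (OP6@1, OP4@3, OP5@1, OP7@1, OP1@4, OP2@5, OP3@4) gives peak 12: h1:12  h2:12  h3:9  h4:7  h5:2  h6:2  h7:2  h8:0  h9:0.
Shift OP4→4, OP7→4, OP1→6, OP2→6, OP3→6.
Schedule OP6@1, OP4@4, OP5@1, OP7@4, OP1@6, OP2@6, OP3@6: h1:8  h2:8  h3:5  h4:8  h5:8  h6:5  h7:2  h8:2  h9:0 — peak 8.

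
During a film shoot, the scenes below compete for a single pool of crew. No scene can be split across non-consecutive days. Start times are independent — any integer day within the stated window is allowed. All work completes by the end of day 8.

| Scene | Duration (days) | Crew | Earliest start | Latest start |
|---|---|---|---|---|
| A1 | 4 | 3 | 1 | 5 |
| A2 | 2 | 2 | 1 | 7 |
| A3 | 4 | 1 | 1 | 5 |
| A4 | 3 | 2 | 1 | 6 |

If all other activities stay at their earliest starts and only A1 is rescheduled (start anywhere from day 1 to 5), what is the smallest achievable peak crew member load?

5

A1@1: d1:8  d2:8  d3:6  d4:4  d5:0  d6:0  d7:0  d8:0 → peak 8
A1@2: d1:5  d2:8  d3:6  d4:4  d5:3  d6:0  d7:0  d8:0 → peak 8
A1@3: d1:5  d2:5  d3:6  d4:4  d5:3  d6:3  d7:0  d8:0 → peak 6
A1@4: d1:5  d2:5  d3:3  d4:4  d5:3  d6:3  d7:3  d8:0 → peak 5
A1@5: d1:5  d2:5  d3:3  d4:1  d5:3  d6:3  d7:3  d8:3 → peak 5
Best is A1@4, peak 5.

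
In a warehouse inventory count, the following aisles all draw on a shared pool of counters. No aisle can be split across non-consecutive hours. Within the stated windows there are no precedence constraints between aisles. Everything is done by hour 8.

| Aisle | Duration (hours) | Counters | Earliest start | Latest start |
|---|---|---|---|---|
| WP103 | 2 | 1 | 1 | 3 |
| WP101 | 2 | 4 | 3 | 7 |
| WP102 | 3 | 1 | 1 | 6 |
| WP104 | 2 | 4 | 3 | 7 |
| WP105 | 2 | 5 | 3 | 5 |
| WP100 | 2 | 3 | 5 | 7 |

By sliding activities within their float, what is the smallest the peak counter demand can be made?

7

Early-start (WP103@1, WP101@3, WP102@1, WP104@3, WP105@3, WP100@5) gives peak 14: h1:2  h2:2  h3:14  h4:13  h5:3  h6:3  h7:0  h8:0.
Shift WP104→7, WP105→5, WP100→7.
Schedule WP103@1, WP101@3, WP102@1, WP104@7, WP105@5, WP100@7: h1:2  h2:2  h3:5  h4:4  h5:5  h6:5  h7:7  h8:7 — peak 7.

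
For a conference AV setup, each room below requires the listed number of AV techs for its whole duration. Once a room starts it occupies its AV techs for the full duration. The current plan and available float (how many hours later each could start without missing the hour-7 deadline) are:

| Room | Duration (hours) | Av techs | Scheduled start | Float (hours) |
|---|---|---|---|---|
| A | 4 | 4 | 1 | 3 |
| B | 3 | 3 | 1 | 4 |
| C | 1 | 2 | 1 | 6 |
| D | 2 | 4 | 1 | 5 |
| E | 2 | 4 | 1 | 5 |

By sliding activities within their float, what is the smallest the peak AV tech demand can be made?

Early-start (A@1, B@1, C@1, D@1, E@1) gives peak 17: h1:17  h2:15  h3:7  h4:4  h5:0  h6:0  h7:0.
Shift C→4, D→5, E→5.
Schedule A@1, B@1, C@4, D@5, E@5: h1:7  h2:7  h3:7  h4:6  h5:8  h6:8  h7:0 — peak 8.

8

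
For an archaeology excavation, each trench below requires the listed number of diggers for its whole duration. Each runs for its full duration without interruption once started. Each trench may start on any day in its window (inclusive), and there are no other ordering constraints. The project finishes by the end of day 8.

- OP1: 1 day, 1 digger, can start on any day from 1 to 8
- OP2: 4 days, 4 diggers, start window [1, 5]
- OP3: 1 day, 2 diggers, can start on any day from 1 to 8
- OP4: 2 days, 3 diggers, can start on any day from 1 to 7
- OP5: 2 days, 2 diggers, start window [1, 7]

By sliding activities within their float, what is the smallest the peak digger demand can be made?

Early-start (OP1@1, OP2@1, OP3@1, OP4@1, OP5@1) gives peak 12: d1:12  d2:9  d3:4  d4:4  d5:0  d6:0  d7:0  d8:0.
Shift OP2→3, OP3→2, OP4→7.
Schedule OP1@1, OP2@3, OP3@2, OP4@7, OP5@1: d1:3  d2:4  d3:4  d4:4  d5:4  d6:4  d7:3  d8:3 — peak 4.
Total digger-days = 29 over 8 days ⇒ peak ≥ ⌈29/8⌉ = 4, so 4 is optimal.

4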